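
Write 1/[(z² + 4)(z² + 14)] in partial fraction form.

Coefficient matching gives A = C = 0, B = 1/(14-4) = 1/10, D = -B = -1/10
Result: (1/10)/(z² + 4) - (1/10)/(z² + 14)


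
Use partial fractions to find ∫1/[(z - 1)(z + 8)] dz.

Decompose: 1/[(z - 1)(z + 8)] = (1/9)/(z - 1) - (1/9)/(z + 8). Integrate each term: (1/9) ln|(z - 1)| - (1/9) ln|(z + 8)| + C


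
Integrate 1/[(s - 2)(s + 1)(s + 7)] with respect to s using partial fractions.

Cover-up: A = 1/27, B = -1/18, C = 1/54. Decomposition: (1/27)/(s - 2) - (1/18)/(s + 1) + (1/54)/(s + 7). Integrate each term: (1/27) ln|(s - 2)| - (1/18) ln|(s + 1)| + (1/54) ln|(s + 7)| + C


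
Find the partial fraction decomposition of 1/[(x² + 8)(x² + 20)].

Coefficient matching gives α = γ = 0, β = 1/(20-8) = 1/12, δ = -β = -1/12
Result: (1/12)/(x² + 8) - (1/12)/(x² + 20)


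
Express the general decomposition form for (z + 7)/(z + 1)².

Repeated linear factor: α/(z + 1) + β/(z + 1)²


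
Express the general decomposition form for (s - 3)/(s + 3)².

Repeated linear factor: α/(s + 3) + β/(s + 3)²


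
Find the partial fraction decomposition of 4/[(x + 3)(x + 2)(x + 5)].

Using cover-up method: P = -2, Q = 4/3, R = 2/3
Result: -2/(x + 3) + (4/3)/(x + 2) + (2/3)/(x + 5)


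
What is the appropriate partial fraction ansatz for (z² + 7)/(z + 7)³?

Repeated linear factor (power 3): P/(z + 7) + Q/(z + 7)² + R/(z + 7)³


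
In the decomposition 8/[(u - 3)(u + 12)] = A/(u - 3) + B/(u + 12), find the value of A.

Cover-up at u = 3: A = 8/(3 + 12) = 8/15


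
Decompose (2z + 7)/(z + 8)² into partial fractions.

(2z + 7) = P(z + 8) + Q. At z = -8: Q = 2·(-8) + 7 = -9. Coeff of z: P = 2
Result: 2/(z + 8) - 9/(z + 8)²


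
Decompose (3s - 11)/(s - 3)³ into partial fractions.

(3s - 11) = P(s - 3)² + Q(s - 3) + R. At s = 3: R = 3·3 - 11 = -2. Coefficients: P = 0, Q = 3
Result: 3/(s - 3)² - 2/(s - 3)³


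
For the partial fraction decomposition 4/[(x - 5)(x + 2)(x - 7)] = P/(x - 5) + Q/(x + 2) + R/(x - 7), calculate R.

Cover-up at x = 7: R = 4/[(7 - 5)(7 + 2)] = 4/[(2)(9)] = 4/18 = 2/9


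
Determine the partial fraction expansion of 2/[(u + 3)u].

2/(u + 3)u = A/(u + 3) + B/u. A = 2/(-3 - 0) = -2/3, B = 2/(0 + 3) = 2/3
Result: (-2/3)/(u + 3) + (2/3)/u


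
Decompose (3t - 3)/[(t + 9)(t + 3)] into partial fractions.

At t=-9: A = (3·(-9) - 3)/(-9 + 3) = 5. At t=-3: B = (3·(-3) - 3)/(-3 + 9) = -2
Result: 5/(t + 9) - 2/(t + 3)


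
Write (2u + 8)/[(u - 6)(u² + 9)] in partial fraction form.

At u=6: α = (2·6 + 8)/(6² + 9) = 4/9. β = -α = -4/9, γ = 2 - 6·α = -2/3
Result: (4/9)/(u - 6) - ((4/9)u + 2/3)/(u² + 9)


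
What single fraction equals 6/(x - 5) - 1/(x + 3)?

Common denominator (x - 5)(x + 3). Numerator: 6(x + 3) - 1(x - 5) = (6x + 18) - (x - 5) = 5x + 23
Result: (5x + 23)/[(x - 5)(x + 3)]


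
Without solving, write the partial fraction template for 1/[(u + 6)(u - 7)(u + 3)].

Three distinct linear factors: P/(u + 6) + Q/(u - 7) + R/(u + 3)


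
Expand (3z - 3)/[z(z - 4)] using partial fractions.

At z=0: A = (3·0 - 3)/(0 - 4) = 3/4. At z=4: B = (3·4 - 3)/(4 - 0) = 9/4
Result: (3/4)/z + (9/4)/(z - 4)


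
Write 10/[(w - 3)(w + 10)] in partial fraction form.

10/(w - 3)(w + 10) = P/(w - 3) + Q/(w + 10). P = 10/(3 + 10) = 10/13, Q = 10/(-10 - 3) = -10/13
Result: (10/13)/(w - 3) - (10/13)/(w + 10)


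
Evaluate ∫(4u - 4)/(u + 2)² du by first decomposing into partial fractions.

Decompose: A = 4, B = 4·(-2) - 4 = -12, so (4u - 4)/(u + 2)² = 4/(u + 2) - 12/(u + 2)². Integrate: ∫ A/(u + 2) du = 4 ln|(u + 2)|; ∫ B/(u + 2)² du = 12/(u + 2). Sum: 4 ln|(u + 2)| + 12/(u + 2) + C


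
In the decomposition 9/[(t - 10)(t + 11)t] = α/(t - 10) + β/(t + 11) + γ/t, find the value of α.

Cover-up at t = 10: α = 9/[(10 + 11)(10 - 0)] = 9/[(21)(10)] = 9/210 = 3/70


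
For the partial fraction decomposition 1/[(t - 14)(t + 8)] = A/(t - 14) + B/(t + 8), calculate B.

Cover-up at t = -8: B = 1/(-8 - 14) = -1/22


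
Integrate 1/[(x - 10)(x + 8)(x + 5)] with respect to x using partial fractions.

Cover-up: α = 1/270, β = 1/54, γ = -1/45. Decomposition: (1/270)/(x - 10) + (1/54)/(x + 8) - (1/45)/(x + 5). Integrate each term: (1/270) ln|(x - 10)| + (1/54) ln|(x + 8)| - (1/45) ln|(x + 5)| + C


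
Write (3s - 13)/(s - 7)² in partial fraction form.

(3s - 13) = A(s - 7) + B. At s = 7: B = 3·7 - 13 = 8. Coeff of s: A = 3
Result: 3/(s - 7) + 8/(s - 7)²


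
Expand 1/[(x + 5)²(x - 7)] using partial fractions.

Cover-up at x=7: R = 1/(7 + 5)² = 1/144. Cover-up at x=-5: Q = 1/(-5 - 7) = -1/12. Comparing x² coeff: P = -R = -1/144
Result: (-1/144)/(x + 5) - (1/12)/(x + 5)² + (1/144)/(x - 7)


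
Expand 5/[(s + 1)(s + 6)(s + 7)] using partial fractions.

Using cover-up method: A = 1/6, B = -1, C = 5/6
Result: (1/6)/(s + 1) - 1/(s + 6) + (5/6)/(s + 7)


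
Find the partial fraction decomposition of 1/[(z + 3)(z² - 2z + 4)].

Cover-up at z = -3: P = 1/((-3)² - 2·(-3) + 4) = 1/19. Then Q = -P = -1/19, R = -P·(-2 - 3) = 5/19
Result: (1/19)/(z + 3) - ((1/19)z - 5/19)/(z² - 2z + 4)


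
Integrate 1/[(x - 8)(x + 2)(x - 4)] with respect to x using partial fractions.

Cover-up: A = 1/40, B = 1/60, C = -1/24. Decomposition: (1/40)/(x - 8) + (1/60)/(x + 2) - (1/24)/(x - 4). Integrate each term: (1/40) ln|(x - 8)| + (1/60) ln|(x + 2)| - (1/24) ln|(x - 4)| + C


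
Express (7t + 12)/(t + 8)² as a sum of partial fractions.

(7t + 12) = A(t + 8) + B. At t = -8: B = 7·(-8) + 12 = -44. Coeff of t: A = 7
Result: 7/(t + 8) - 44/(t + 8)²


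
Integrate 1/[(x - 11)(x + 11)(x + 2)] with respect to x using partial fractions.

Cover-up: P = 1/286, Q = 1/198, R = -1/117. Decomposition: (1/286)/(x - 11) + (1/198)/(x + 11) - (1/117)/(x + 2). Integrate each term: (1/286) ln|(x - 11)| + (1/198) ln|(x + 11)| - (1/117) ln|(x + 2)| + C


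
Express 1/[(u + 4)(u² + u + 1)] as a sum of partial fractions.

Cover-up at u = -4: α = 1/((-4)² + 1·(-4) + 1) = 1/13. Then β = -α = -1/13, γ = -α·(1 - 4) = 3/13
Result: (1/13)/(u + 4) - ((1/13)u - 3/13)/(u² + u + 1)


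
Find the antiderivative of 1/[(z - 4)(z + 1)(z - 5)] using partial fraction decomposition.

Cover-up: α = -1/5, β = 1/30, γ = 1/6. Decomposition: (-1/5)/(z - 4) + (1/30)/(z + 1) + (1/6)/(z - 5). Integrate each term: (-1/5) ln|(z - 4)| + (1/30) ln|(z + 1)| + (1/6) ln|(z - 5)| + C


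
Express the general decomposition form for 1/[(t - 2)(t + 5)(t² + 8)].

Two linear + quadratic: α/(t - 2) + β/(t + 5) + (γt + δ)/(t² + 8)


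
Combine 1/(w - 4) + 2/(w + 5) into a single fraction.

Common denominator (w - 4)(w + 5). Numerator: 1(w + 5) + 2(w - 4) = (w + 5) + (2w - 8) = 3w - 3
Result: (3w - 3)/[(w - 4)(w + 5)]


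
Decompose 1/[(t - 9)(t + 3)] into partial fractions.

1/(t - 9)(t + 3) = A/(t - 9) + B/(t + 3). A = 1/(9 + 3) = 1/12, B = 1/(-3 - 9) = -1/12
Result: (1/12)/(t - 9) - (1/12)/(t + 3)


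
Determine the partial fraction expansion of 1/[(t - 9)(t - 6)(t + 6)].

Using cover-up method: A = 1/45, B = -1/36, C = 1/180
Result: (1/45)/(t - 9) - (1/36)/(t - 6) + (1/180)/(t + 6)


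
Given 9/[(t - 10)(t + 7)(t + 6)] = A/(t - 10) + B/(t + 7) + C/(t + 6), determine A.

Cover-up at t = 10: A = 9/[(10 + 7)(10 + 6)] = 9/[(17)(16)] = 9/272


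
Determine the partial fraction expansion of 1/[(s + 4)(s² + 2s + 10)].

Cover-up at s = -4: P = 1/((-4)² + 2·(-4) + 10) = 1/18. Then Q = -P = -1/18, R = -P·(2 - 4) = 1/9
Result: (1/18)/(s + 4) - ((1/18)s - 1/9)/(s² + 2s + 10)


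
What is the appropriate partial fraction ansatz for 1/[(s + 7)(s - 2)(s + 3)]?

Three distinct linear factors: A/(s + 7) + B/(s - 2) + C/(s + 3)


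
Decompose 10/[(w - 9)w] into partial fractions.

10/(w - 9)w = A/(w - 9) + B/w. A = 10/(9 - 0) = 10/9, B = 10/(0 - 9) = -10/9
Result: (10/9)/(w - 9) - (10/9)/w


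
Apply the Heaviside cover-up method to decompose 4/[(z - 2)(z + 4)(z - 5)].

Cover (z - 2), z=2: A = 4/[(2 + 4)(2 - 5)] = -2/9. Cover (z + 4), z=-4: B = 4/[(-4 - 2)(-4 - 5)] = 2/27. Cover (z - 5), z=5: C = 4/[(5 - 2)(5 + 4)] = 4/27.
Result: (-2/9)/(z - 2) + (2/27)/(z + 4) + (4/27)/(z - 5)


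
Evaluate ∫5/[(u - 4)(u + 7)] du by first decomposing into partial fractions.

Decompose: 5/[(u - 4)(u + 7)] = (5/11)/(u - 4) - (5/11)/(u + 7). Integrate each term: (5/11) ln|(u - 4)| - (5/11) ln|(u + 7)| + C


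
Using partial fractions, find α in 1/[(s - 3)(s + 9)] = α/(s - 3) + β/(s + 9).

Cover-up at s = 3: α = 1/(3 + 9) = 1/12


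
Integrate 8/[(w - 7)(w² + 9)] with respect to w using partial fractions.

Cover-up at w=7: A = 8/(7²+9) = 4/29. Coeff matching: B = -4/29, C = -28/29. Decomposition: (4/29)/(w - 7) - ((4/29)w + 28/29)/(w² + 9). Integrate: linear → ln, quadratic → (1/2)ln + arctan: (4/29) ln|(w - 7)| - (2/29) ln(w² + 9) - (28/87) arctan(w/3) + C


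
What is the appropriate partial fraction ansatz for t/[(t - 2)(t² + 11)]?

Linear + irreducible quadratic: α/(t - 2) + (βt + γ)/(t² + 11)


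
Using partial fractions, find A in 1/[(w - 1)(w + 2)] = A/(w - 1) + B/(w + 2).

Cover-up at w = 1: A = 1/(1 + 2) = 1/3


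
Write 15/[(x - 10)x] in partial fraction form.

15/(x - 10)x = α/(x - 10) + β/x. α = 15/(10 - 0) = 3/2, β = 15/(0 - 10) = -3/2
Result: (3/2)/(x - 10) - (3/2)/x


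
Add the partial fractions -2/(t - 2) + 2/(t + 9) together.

Common denominator (t - 2)(t + 9). Numerator: -2(t + 9) + 2(t - 2) = (-2t - 18) + (2t - 4) = -22
Result: (-22)/[(t - 2)(t + 9)]


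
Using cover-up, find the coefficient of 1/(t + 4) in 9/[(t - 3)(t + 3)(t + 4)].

Cover (t + 4), set t=-4: 9/[(-4 - 3)(-4 + 3)] = 9/7


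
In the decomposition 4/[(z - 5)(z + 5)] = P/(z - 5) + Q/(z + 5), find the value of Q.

Cover-up at z = -5: Q = 4/(-5 - 5) = -4/10 = -2/5


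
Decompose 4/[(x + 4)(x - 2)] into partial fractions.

4/(x + 4)(x - 2) = A/(x + 4) + B/(x - 2). A = 4/(-4 - 2) = -2/3, B = 4/(2 + 4) = 2/3
Result: (-2/3)/(x + 4) + (2/3)/(x - 2)


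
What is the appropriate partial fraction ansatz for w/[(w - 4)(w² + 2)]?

Linear + irreducible quadratic: P/(w - 4) + (Qw + R)/(w² + 2)


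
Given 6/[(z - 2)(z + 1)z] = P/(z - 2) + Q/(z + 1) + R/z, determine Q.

Cover-up at z = -1: Q = 6/[(-1 - 2)(-1 - 0)] = 6/[(-3)(-1)] = 6/3 = 2


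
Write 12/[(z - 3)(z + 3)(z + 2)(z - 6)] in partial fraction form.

Using Heaviside cover-up: (-2/15)/(z - 3) - (2/9)/(z + 3) + (3/10)/(z + 2) + (1/18)/(z - 6)


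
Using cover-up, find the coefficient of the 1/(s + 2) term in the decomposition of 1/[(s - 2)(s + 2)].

Cover (s + 2), set s=-2: 1/((s - 2) at s=-2) = 1/(-4) = -1/4


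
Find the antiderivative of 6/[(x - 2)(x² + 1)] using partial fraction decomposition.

Cover-up at x=2: P = 6/(2²+1) = 6/5. Coeff matching: Q = -6/5, R = -12/5. Decomposition: (6/5)/(x - 2) - ((6/5)x + 12/5)/(x² + 1). Integrate: linear → ln, quadratic → (1/2)ln + arctan: (6/5) ln|(x - 2)| - (3/5) ln(x² + 1) - (12/5) arctan(x) + C


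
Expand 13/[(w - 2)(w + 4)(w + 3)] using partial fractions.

Using cover-up method: P = 13/30, Q = 13/6, R = -13/5
Result: (13/30)/(w - 2) + (13/6)/(w + 4) - (13/5)/(w + 3)


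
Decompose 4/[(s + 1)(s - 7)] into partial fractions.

4/(s + 1)(s - 7) = A/(s + 1) + B/(s - 7). A = 4/(-1 - 7) = -1/2, B = 4/(7 + 1) = 1/2
Result: (-1/2)/(s + 1) + (1/2)/(s - 7)


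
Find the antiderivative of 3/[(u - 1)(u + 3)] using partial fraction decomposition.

Decompose: 3/[(u - 1)(u + 3)] = (3/4)/(u - 1) - (3/4)/(u + 3). Integrate each term: (3/4) ln|(u - 1)| - (3/4) ln|(u + 3)| + C


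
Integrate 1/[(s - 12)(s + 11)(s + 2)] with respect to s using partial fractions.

Cover-up: P = 1/322, Q = 1/207, R = -1/126. Decomposition: (1/322)/(s - 12) + (1/207)/(s + 11) - (1/126)/(s + 2). Integrate each term: (1/322) ln|(s - 12)| + (1/207) ln|(s + 11)| - (1/126) ln|(s + 2)| + C


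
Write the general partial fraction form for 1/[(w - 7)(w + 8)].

Distinct linear factors: P/(w - 7) + Q/(w + 8)


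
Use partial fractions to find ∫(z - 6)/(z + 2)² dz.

Decompose: A = 1, B = 1·(-2) - 6 = -8, so (z - 6)/(z + 2)² = 1/(z + 2) - 8/(z + 2)². Integrate: ∫ A/(z + 2) dz = ln|(z + 2)|; ∫ B/(z + 2)² dz = 8/(z + 2). Sum: ln|(z + 2)| + 8/(z + 2) + C


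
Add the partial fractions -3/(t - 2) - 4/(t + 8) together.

Common denominator (t - 2)(t + 8). Numerator: -3(t + 8) - 4(t - 2) = (-3t - 24) - (4t - 8) = -7t - 16
Result: (-7t - 16)/[(t - 2)(t + 8)]


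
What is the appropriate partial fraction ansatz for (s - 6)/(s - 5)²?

Repeated linear factor: α/(s - 5) + β/(s - 5)²


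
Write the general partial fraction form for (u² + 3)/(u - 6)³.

Repeated linear factor (power 3): α/(u - 6) + β/(u - 6)² + γ/(u - 6)³


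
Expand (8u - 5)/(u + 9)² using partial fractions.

(8u - 5) = A(u + 9) + B. At u = -9: B = 8·(-9) - 5 = -77. Coeff of u: A = 8
Result: 8/(u + 9) - 77/(u + 9)²


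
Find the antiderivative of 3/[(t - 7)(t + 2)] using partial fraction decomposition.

Decompose: 3/[(t - 7)(t + 2)] = (1/3)/(t - 7) - (1/3)/(t + 2). Integrate each term: (1/3) ln|(t - 7)| - (1/3) ln|(t + 2)| + C


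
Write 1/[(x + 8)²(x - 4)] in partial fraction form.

Cover-up at x=4: R = 1/(4 + 8)² = 1/144. Cover-up at x=-8: Q = 1/(-8 - 4) = -1/12. Comparing x² coeff: P = -R = -1/144
Result: (-1/144)/(x + 8) - (1/12)/(x + 8)² + (1/144)/(x - 4)


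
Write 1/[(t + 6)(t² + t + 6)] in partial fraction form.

Cover-up at t = -6: P = 1/((-6)² + 1·(-6) + 6) = 1/36. Then Q = -P = -1/36, R = -P·(1 - 6) = 5/36
Result: (1/36)/(t + 6) - ((1/36)t - 5/36)/(t² + t + 6)


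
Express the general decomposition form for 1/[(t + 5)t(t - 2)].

Three distinct linear factors: P/(t + 5) + Q/t + R/(t - 2)


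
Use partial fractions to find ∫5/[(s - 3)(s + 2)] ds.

Decompose: 5/[(s - 3)(s + 2)] = 1/(s - 3) - 1/(s + 2). Integrate each term: ln|(s - 3)| - ln|(s + 2)| + C


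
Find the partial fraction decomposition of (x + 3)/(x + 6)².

(x + 3) = P(x + 6) + Q. At x = -6: Q = 1·(-6) + 3 = -3. Coeff of x: P = 1
Result: 1/(x + 6) - 3/(x + 6)²


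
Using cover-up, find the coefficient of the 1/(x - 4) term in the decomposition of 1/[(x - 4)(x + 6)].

Cover (x - 4), set x=4: 1/((x + 6) at x=4) = 1/(10) = 1/10


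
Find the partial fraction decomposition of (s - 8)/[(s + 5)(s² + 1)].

At s=-5: A = (1·(-5) - 8)/((-5)² + 1) = -1/2. B = -A = 1/2, C = 1 - (-5)·A = -3/2
Result: (-1/2)/(s + 5) + ((1/2)s - 3/2)/(s² + 1)


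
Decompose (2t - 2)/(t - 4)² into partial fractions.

(2t - 2) = α(t - 4) + β. At t = 4: β = 2·4 - 2 = 6. Coeff of t: α = 2
Result: 2/(t - 4) + 6/(t - 4)²


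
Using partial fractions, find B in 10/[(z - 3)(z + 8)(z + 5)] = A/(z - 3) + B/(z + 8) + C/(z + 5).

Cover-up at z = -8: B = 10/[(-8 - 3)(-8 + 5)] = 10/[(-11)(-3)] = 10/33


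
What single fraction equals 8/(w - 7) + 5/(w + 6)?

Common denominator (w - 7)(w + 6). Numerator: 8(w + 6) + 5(w - 7) = (8w + 48) + (5w - 35) = 13w + 13
Result: (13w + 13)/[(w - 7)(w + 6)]


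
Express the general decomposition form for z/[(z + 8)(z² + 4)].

Linear + irreducible quadratic: A/(z + 8) + (Bz + C)/(z² + 4)


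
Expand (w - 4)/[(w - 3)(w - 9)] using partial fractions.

At w=3: α = (1·3 - 4)/(3 - 9) = 1/6. At w=9: β = (1·9 - 4)/(9 - 3) = 5/6
Result: (1/6)/(w - 3) + (5/6)/(w - 9)


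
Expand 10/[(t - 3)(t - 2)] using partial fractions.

10/(t - 3)(t - 2) = α/(t - 3) + β/(t - 2). α = 10/(3 - 2) = 10, β = 10/(2 - 3) = -10
Result: 10/(t - 3) - 10/(t - 2)


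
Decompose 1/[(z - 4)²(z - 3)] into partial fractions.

Cover-up at z=3: R = 1/(3 - 4)² = 1. Cover-up at z=4: Q = 1/(4 - 3) = 1. Comparing z² coeff: P = -R = -1
Result: -1/(z - 4) + 1/(z - 4)² + 1/(z - 3)


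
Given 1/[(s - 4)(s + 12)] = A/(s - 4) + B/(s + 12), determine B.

Cover-up at s = -12: B = 1/(-12 - 4) = -1/16


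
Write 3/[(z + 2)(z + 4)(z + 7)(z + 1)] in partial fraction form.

Using Heaviside cover-up: (-3/10)/(z + 2) + (1/6)/(z + 4) - (1/30)/(z + 7) + (1/6)/(z + 1)


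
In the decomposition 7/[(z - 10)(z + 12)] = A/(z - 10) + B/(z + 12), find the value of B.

Cover-up at z = -12: B = 7/(-12 - 10) = -7/22


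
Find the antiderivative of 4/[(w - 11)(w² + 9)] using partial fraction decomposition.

Cover-up at w=11: P = 4/(11²+9) = 2/65. Coeff matching: Q = -2/65, R = -22/65. Decomposition: (2/65)/(w - 11) - ((2/65)w + 22/65)/(w² + 9). Integrate: linear → ln, quadratic → (1/2)ln + arctan: (2/65) ln|(w - 11)| - (1/65) ln(w² + 9) - (22/195) arctan(w/3) + C


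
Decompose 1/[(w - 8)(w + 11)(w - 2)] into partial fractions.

Using cover-up method: A = 1/114, B = 1/247, C = -1/78
Result: (1/114)/(w - 8) + (1/247)/(w + 11) - (1/78)/(w - 2)


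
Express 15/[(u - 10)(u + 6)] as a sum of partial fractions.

15/(u - 10)(u + 6) = A/(u - 10) + B/(u + 6). A = 15/(10 + 6) = 15/16, B = 15/(-6 - 10) = -15/16
Result: (15/16)/(u - 10) - (15/16)/(u + 6)


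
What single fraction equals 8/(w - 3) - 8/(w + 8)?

Common denominator (w - 3)(w + 8). Numerator: 8(w + 8) - 8(w - 3) = (8w + 64) - (8w - 24) = 88
Result: (88)/[(w - 3)(w + 8)]


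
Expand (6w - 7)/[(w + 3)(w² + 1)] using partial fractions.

At w=-3: α = (6·(-3) - 7)/((-3)² + 1) = -5/2. β = -α = 5/2, γ = 6 - (-3)·α = -3/2
Result: (-5/2)/(w + 3) + ((5/2)w - 3/2)/(w² + 1)


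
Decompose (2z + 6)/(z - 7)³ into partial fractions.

(2z + 6) = P(z - 7)² + Q(z - 7) + R. At z = 7: R = 2·7 + 6 = 20. Coefficients: P = 0, Q = 2
Result: 2/(z - 7)² + 20/(z - 7)³


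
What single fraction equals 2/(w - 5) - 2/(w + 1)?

Common denominator (w - 5)(w + 1). Numerator: 2(w + 1) - 2(w - 5) = (2w + 2) - (2w - 10) = 12
Result: (12)/[(w - 5)(w + 1)]


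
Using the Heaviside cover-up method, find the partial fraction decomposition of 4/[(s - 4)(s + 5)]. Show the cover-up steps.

Cover (s - 4): set s=4, get A = 4/(4 + 5) = 4/9. Cover (s + 5): set s=-5, get B = 4/(-5 - 4) = -4/9.
Result: (4/9)/(s - 4) - (4/9)/(s + 5)


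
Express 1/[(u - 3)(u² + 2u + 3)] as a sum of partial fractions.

Cover-up at u = 3: P = 1/(3² + 2·3 + 3) = 1/18. Then Q = -P = -1/18, R = -P·(2 + 3) = -5/18
Result: (1/18)/(u - 3) - ((1/18)u + 5/18)/(u² + 2u + 3)


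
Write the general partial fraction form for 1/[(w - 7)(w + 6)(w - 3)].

Three distinct linear factors: A/(w - 7) + B/(w + 6) + C/(w - 3)


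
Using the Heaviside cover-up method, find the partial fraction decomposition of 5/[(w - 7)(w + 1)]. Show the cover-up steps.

Cover (w - 7): set w=7, get α = 5/(7 + 1) = 5/8. Cover (w + 1): set w=-1, get β = 5/(-1 - 7) = -5/8.
Result: (5/8)/(w - 7) - (5/8)/(w + 1)


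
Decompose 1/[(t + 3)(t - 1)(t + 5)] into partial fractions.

Using cover-up method: A = -1/8, B = 1/24, C = 1/12
Result: (-1/8)/(t + 3) + (1/24)/(t - 1) + (1/12)/(t + 5)


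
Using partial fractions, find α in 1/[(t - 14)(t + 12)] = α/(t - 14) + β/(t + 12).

Cover-up at t = 14: α = 1/(14 + 12) = 1/26


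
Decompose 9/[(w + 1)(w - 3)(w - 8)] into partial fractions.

Using cover-up method: A = 1/4, B = -9/20, C = 1/5
Result: (1/4)/(w + 1) - (9/20)/(w - 3) + (1/5)/(w - 8)


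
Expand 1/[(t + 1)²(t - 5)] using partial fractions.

Cover-up at t=5: R = 1/(5 + 1)² = 1/36. Cover-up at t=-1: Q = 1/(-1 - 5) = -1/6. Comparing t² coeff: P = -R = -1/36
Result: (-1/36)/(t + 1) - (1/6)/(t + 1)² + (1/36)/(t - 5)


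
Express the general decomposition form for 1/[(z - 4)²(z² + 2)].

Repeated linear + quadratic: A/(z - 4) + B/(z - 4)² + (Cz + D)/(z² + 2)


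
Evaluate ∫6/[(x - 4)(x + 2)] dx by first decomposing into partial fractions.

Decompose: 6/[(x - 4)(x + 2)] = 1/(x - 4) - 1/(x + 2). Integrate each term: ln|(x - 4)| - ln|(x + 2)| + C


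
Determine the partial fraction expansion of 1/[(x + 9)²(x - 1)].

Cover-up at x=1: γ = 1/(1 + 9)² = 1/100. Cover-up at x=-9: β = 1/(-9 - 1) = -1/10. Comparing x² coeff: α = -γ = -1/100
Result: (-1/100)/(x + 9) - (1/10)/(x + 9)² + (1/100)/(x - 1)


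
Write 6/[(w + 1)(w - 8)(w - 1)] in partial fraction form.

Using cover-up method: P = 1/3, Q = 2/21, R = -3/7
Result: (1/3)/(w + 1) + (2/21)/(w - 8) - (3/7)/(w - 1)


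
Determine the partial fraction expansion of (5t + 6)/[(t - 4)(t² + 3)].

At t=4: P = (5·4 + 6)/(4² + 3) = 26/19. Q = -P = -26/19, R = 5 - 4·P = -9/19
Result: (26/19)/(t - 4) - ((26/19)t + 9/19)/(t² + 3)


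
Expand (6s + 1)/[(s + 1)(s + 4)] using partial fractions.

At s=-1: α = (6·(-1) + 1)/(-1 + 4) = -5/3. At s=-4: β = (6·(-4) + 1)/(-4 + 1) = 23/3
Result: (-5/3)/(s + 1) + (23/3)/(s + 4)


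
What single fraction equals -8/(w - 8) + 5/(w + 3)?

Common denominator (w - 8)(w + 3). Numerator: -8(w + 3) + 5(w - 8) = (-8w - 24) + (5w - 40) = -3w - 64
Result: (-3w - 64)/[(w - 8)(w + 3)]


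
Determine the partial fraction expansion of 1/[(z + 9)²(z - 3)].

Cover-up at z=3: R = 1/(3 + 9)² = 1/144. Cover-up at z=-9: Q = 1/(-9 - 3) = -1/12. Comparing z² coeff: P = -R = -1/144
Result: (-1/144)/(z + 9) - (1/12)/(z + 9)² + (1/144)/(z - 3)


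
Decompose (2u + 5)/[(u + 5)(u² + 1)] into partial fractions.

At u=-5: P = (2·(-5) + 5)/((-5)² + 1) = -5/26. Q = -P = 5/26, R = 2 - (-5)·P = 27/26
Result: (-5/26)/(u + 5) + ((5/26)u + 27/26)/(u² + 1)


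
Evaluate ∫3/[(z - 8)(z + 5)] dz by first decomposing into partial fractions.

Decompose: 3/[(z - 8)(z + 5)] = (3/13)/(z - 8) - (3/13)/(z + 5). Integrate each term: (3/13) ln|(z - 8)| - (3/13) ln|(z + 5)| + C


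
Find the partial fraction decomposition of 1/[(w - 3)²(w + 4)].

Cover-up at w=-4: γ = 1/(-4 - 3)² = 1/49. Cover-up at w=3: β = 1/(3 + 4) = 1/7. Comparing w² coeff: α = -γ = -1/49
Result: (-1/49)/(w - 3) + (1/7)/(w - 3)² + (1/49)/(w + 4)


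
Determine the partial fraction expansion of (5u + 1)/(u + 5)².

(5u + 1) = P(u + 5) + Q. At u = -5: Q = 5·(-5) + 1 = -24. Coeff of u: P = 5
Result: 5/(u + 5) - 24/(u + 5)²


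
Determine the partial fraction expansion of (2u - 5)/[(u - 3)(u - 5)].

At u=3: α = (2·3 - 5)/(3 - 5) = -1/2. At u=5: β = (2·5 - 5)/(5 - 3) = 5/2
Result: (-1/2)/(u - 3) + (5/2)/(u - 5)


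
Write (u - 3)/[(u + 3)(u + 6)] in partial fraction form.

At u=-3: A = (1·(-3) - 3)/(-3 + 6) = -2. At u=-6: B = (1·(-6) - 3)/(-6 + 3) = 3
Result: -2/(u + 3) + 3/(u + 6)


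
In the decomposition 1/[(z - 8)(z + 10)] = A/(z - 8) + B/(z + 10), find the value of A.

Cover-up at z = 8: A = 1/(8 + 10) = 1/18


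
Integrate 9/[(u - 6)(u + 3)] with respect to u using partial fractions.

Decompose: 9/[(u - 6)(u + 3)] = 1/(u - 6) - 1/(u + 3). Integrate each term: ln|(u - 6)| - ln|(u + 3)| + C


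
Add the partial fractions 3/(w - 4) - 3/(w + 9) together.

Common denominator (w - 4)(w + 9). Numerator: 3(w + 9) - 3(w - 4) = (3w + 27) - (3w - 12) = 39
Result: (39)/[(w - 4)(w + 9)]


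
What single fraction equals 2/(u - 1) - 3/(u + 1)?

Common denominator (u - 1)(u + 1). Numerator: 2(u + 1) - 3(u - 1) = (2u + 2) - (3u - 3) = -u + 5
Result: (-u + 5)/[(u - 1)(u + 1)]


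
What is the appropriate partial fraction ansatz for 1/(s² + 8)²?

Repeated quadratic factor: (αs + β)/(s² + 8) + (γs + δ)/(s² + 8)²


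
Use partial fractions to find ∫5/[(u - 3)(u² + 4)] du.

Cover-up at u=3: α = 5/(3²+4) = 5/13. Coeff matching: β = -5/13, γ = -15/13. Decomposition: (5/13)/(u - 3) - ((5/13)u + 15/13)/(u² + 4). Integrate: linear → ln, quadratic → (1/2)ln + arctan: (5/13) ln|(u - 3)| - (5/26) ln(u² + 4) - (15/26) arctan(u/2) + C


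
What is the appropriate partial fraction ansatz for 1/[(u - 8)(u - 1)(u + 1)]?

Three distinct linear factors: α/(u - 8) + β/(u - 1) + γ/(u + 1)


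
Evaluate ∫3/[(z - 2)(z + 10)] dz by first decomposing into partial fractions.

Decompose: 3/[(z - 2)(z + 10)] = (1/4)/(z - 2) - (1/4)/(z + 10). Integrate each term: (1/4) ln|(z - 2)| - (1/4) ln|(z + 10)| + C


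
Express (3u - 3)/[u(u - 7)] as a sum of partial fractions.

At u=0: P = (3·0 - 3)/(0 - 7) = 3/7. At u=7: Q = (3·7 - 3)/(7 - 0) = 18/7
Result: (3/7)/u + (18/7)/(u - 7)


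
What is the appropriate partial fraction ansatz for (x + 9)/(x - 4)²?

Repeated linear factor: P/(x - 4) + Q/(x - 4)²


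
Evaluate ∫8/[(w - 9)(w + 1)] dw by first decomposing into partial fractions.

Decompose: 8/[(w - 9)(w + 1)] = (4/5)/(w - 9) - (4/5)/(w + 1). Integrate each term: (4/5) ln|(w - 9)| - (4/5) ln|(w + 1)| + C


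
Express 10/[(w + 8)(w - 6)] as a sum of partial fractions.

10/(w + 8)(w - 6) = P/(w + 8) + Q/(w - 6). P = 10/(-8 - 6) = -5/7, Q = 10/(6 + 8) = 5/7
Result: (-5/7)/(w + 8) + (5/7)/(w - 6)


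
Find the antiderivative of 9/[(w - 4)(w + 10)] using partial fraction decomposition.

Decompose: 9/[(w - 4)(w + 10)] = (9/14)/(w - 4) - (9/14)/(w + 10). Integrate each term: (9/14) ln|(w - 4)| - (9/14) ln|(w + 10)| + C


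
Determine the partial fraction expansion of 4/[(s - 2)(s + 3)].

4/(s - 2)(s + 3) = A/(s - 2) + B/(s + 3). A = 4/(2 + 3) = 4/5, B = 4/(-3 - 2) = -4/5
Result: (4/5)/(s - 2) - (4/5)/(s + 3)


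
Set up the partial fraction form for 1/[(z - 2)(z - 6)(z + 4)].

Three distinct linear factors: P/(z - 2) + Q/(z - 6) + R/(z + 4)


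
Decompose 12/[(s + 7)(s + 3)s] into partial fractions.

Using cover-up method: α = 3/7, β = -1, γ = 4/7
Result: (3/7)/(s + 7) - 1/(s + 3) + (4/7)/s


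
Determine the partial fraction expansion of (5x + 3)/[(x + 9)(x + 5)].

At x=-9: α = (5·(-9) + 3)/(-9 + 5) = 21/2. At x=-5: β = (5·(-5) + 3)/(-5 + 9) = -11/2
Result: (21/2)/(x + 9) - (11/2)/(x + 5)


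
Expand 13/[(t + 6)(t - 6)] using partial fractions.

13/(t + 6)(t - 6) = α/(t + 6) + β/(t - 6). α = 13/(-6 - 6) = -13/12, β = 13/(6 + 6) = 13/12
Result: (-13/12)/(t + 6) + (13/12)/(t - 6)


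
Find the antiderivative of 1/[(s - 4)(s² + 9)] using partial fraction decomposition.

Cover-up at s=4: A = 1/(4²+9) = 1/25. Coeff matching: B = -1/25, C = -4/25. Decomposition: (1/25)/(s - 4) - ((1/25)s + 4/25)/(s² + 9). Integrate: linear → ln, quadratic → (1/2)ln + arctan: (1/25) ln|(s - 4)| - (1/50) ln(s² + 9) - (4/75) arctan(s/3) + C


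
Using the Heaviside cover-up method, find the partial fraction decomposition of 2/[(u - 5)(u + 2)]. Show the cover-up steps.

Cover (u - 5): set u=5, get α = 2/(5 + 2) = 2/7. Cover (u + 2): set u=-2, get β = 2/(-2 - 5) = -2/7.
Result: (2/7)/(u - 5) - (2/7)/(u + 2)


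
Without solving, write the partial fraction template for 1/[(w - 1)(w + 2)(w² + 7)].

Two linear + quadratic: A/(w - 1) + B/(w + 2) + (Cw + D)/(w² + 7)


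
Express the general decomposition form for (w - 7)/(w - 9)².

Repeated linear factor: P/(w - 9) + Q/(w - 9)²


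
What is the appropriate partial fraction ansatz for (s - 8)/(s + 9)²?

Repeated linear factor: A/(s + 9) + B/(s + 9)²


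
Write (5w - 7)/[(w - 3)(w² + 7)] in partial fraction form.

At w=3: A = (5·3 - 7)/(3² + 7) = 1/2. B = -A = -1/2, C = 5 - 3·A = 7/2
Result: (1/2)/(w - 3) - ((1/2)w - 7/2)/(w² + 7)


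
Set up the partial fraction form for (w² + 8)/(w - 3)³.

Repeated linear factor (power 3): α/(w - 3) + β/(w - 3)² + γ/(w - 3)³


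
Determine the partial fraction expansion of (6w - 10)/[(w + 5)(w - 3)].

At w=-5: α = (6·(-5) - 10)/(-5 - 3) = 5. At w=3: β = (6·3 - 10)/(3 + 5) = 1
Result: 5/(w + 5) + 1/(w - 3)


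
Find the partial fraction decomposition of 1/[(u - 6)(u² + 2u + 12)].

Cover-up at u = 6: α = 1/(6² + 2·6 + 12) = 1/60. Then β = -α = -1/60, γ = -α·(2 + 6) = -2/15
Result: (1/60)/(u - 6) - ((1/60)u + 2/15)/(u² + 2u + 12)


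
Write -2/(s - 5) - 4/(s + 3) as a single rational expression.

Common denominator (s - 5)(s + 3). Numerator: -2(s + 3) - 4(s - 5) = (-2s - 6) - (4s - 20) = -6s + 14
Result: (-6s + 14)/[(s - 5)(s + 3)]


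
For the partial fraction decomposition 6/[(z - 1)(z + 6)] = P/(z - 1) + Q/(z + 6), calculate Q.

Cover-up at z = -6: Q = 6/(-6 - 1) = -6/7


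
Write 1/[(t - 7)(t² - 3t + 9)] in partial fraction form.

Cover-up at t = 7: A = 1/(7² - 3·7 + 9) = 1/37. Then B = -A = -1/37, C = -A·(-3 + 7) = -4/37
Result: (1/37)/(t - 7) - ((1/37)t + 4/37)/(t² - 3t + 9)


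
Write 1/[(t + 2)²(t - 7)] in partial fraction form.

Cover-up at t=7: R = 1/(7 + 2)² = 1/81. Cover-up at t=-2: Q = 1/(-2 - 7) = -1/9. Comparing t² coeff: P = -R = -1/81
Result: (-1/81)/(t + 2) - (1/9)/(t + 2)² + (1/81)/(t - 7)


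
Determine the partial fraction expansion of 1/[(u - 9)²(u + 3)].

Cover-up at u=-3: C = 1/(-3 - 9)² = 1/144. Cover-up at u=9: B = 1/(9 + 3) = 1/12. Comparing u² coeff: A = -C = -1/144
Result: (-1/144)/(u - 9) + (1/12)/(u - 9)² + (1/144)/(u + 3)


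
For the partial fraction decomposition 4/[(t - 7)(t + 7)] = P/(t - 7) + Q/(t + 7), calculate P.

Cover-up at t = 7: P = 4/(7 + 7) = 4/14 = 2/7


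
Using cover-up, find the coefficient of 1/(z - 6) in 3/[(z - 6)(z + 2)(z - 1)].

Cover (z - 6), set z=6: 3/[(6 + 2)(6 - 1)] = 3/40


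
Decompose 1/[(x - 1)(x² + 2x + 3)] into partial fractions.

Cover-up at x = 1: P = 1/(1² + 2·1 + 3) = 1/6. Then Q = -P = -1/6, R = -P·(2 + 1) = -1/2
Result: (1/6)/(x - 1) - ((1/6)x + 1/2)/(x² + 2x + 3)


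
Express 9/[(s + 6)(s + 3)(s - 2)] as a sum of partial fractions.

Using cover-up method: A = 3/8, B = -3/5, C = 9/40
Result: (3/8)/(s + 6) - (3/5)/(s + 3) + (9/40)/(s - 2)


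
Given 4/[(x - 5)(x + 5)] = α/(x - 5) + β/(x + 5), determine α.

Cover-up at x = 5: α = 4/(5 + 5) = 4/10 = 2/5


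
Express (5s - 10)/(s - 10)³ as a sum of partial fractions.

(5s - 10) = α(s - 10)² + β(s - 10) + γ. At s = 10: γ = 5·10 - 10 = 40. Coefficients: α = 0, β = 5
Result: 5/(s - 10)² + 40/(s - 10)³


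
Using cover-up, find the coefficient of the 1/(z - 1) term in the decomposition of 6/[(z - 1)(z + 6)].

Cover (z - 1), set z=1: 6/((z + 6) at z=1) = 6/(7) = 6/7


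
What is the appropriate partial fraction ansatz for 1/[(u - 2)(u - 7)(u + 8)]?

Three distinct linear factors: A/(u - 2) + B/(u - 7) + C/(u + 8)


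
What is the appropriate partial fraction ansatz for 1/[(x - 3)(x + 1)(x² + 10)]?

Two linear + quadratic: A/(x - 3) + B/(x + 1) + (Cx + D)/(x² + 10)


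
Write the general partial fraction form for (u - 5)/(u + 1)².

Repeated linear factor: A/(u + 1) + B/(u + 1)²


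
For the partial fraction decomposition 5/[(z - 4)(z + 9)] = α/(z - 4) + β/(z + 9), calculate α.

Cover-up at z = 4: α = 5/(4 + 9) = 5/13


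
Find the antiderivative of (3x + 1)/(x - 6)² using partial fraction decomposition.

Decompose: A = 3, B = 3·6 + 1 = 19, so (3x + 1)/(x - 6)² = 3/(x - 6) + 19/(x - 6)². Integrate: ∫ A/(x - 6) dx = 3 ln|(x - 6)|; ∫ B/(x - 6)² dx = -19/(x - 6). Sum: 3 ln|(x - 6)| - 19/(x - 6) + C


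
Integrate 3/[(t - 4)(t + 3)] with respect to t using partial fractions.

Decompose: 3/[(t - 4)(t + 3)] = (3/7)/(t - 4) - (3/7)/(t + 3). Integrate each term: (3/7) ln|(t - 4)| - (3/7) ln|(t + 3)| + C


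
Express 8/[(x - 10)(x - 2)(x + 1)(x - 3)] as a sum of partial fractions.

Using Heaviside cover-up: (1/77)/(x - 10) + (1/3)/(x - 2) - (2/33)/(x + 1) - (2/7)/(x - 3)


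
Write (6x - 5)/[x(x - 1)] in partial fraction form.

At x=0: α = (6·0 - 5)/(0 - 1) = 5. At x=1: β = (6·1 - 5)/(1 - 0) = 1
Result: 5/x + 1/(x - 1)


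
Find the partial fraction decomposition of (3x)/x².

(3x) = αx + β. At x = 0: β = 3·0 + 0 = 0. Coeff of x: α = 3
Result: 3/x


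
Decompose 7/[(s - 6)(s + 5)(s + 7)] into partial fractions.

Using cover-up method: A = 7/143, B = -7/22, C = 7/26
Result: (7/143)/(s - 6) - (7/22)/(s + 5) + (7/26)/(s + 7)


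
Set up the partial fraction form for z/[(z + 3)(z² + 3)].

Linear + irreducible quadratic: A/(z + 3) + (Bz + C)/(z² + 3)


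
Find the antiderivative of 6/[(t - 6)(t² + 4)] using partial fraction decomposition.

Cover-up at t=6: P = 6/(6²+4) = 3/20. Coeff matching: Q = -3/20, R = -9/10. Decomposition: (3/20)/(t - 6) - ((3/20)t + 9/10)/(t² + 4). Integrate: linear → ln, quadratic → (1/2)ln + arctan: (3/20) ln|(t - 6)| - (3/40) ln(t² + 4) - (9/20) arctan(t/2) + C


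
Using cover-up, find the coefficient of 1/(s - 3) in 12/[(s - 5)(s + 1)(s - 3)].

Cover (s - 3), set s=3: 12/[(3 - 5)(3 + 1)] = -3/2


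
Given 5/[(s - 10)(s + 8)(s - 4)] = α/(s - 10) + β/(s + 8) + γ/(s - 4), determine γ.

Cover-up at s = 4: γ = 5/[(4 - 10)(4 + 8)] = 5/[(-6)(12)] = -5/72


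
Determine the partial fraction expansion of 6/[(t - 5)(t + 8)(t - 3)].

Using cover-up method: P = 3/13, Q = 6/143, R = -3/11
Result: (3/13)/(t - 5) + (6/143)/(t + 8) - (3/11)/(t - 3)


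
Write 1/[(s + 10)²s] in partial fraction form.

Cover-up at s=0: R = 1/(0 + 10)² = 1/100. Cover-up at s=-10: Q = 1/(-10 - 0) = -1/10. Comparing s² coeff: P = -R = -1/100
Result: (-1/100)/(s + 10) - (1/10)/(s + 10)² + (1/100)/s


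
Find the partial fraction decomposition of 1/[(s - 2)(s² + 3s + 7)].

Cover-up at s = 2: α = 1/(2² + 3·2 + 7) = 1/17. Then β = -α = -1/17, γ = -α·(3 + 2) = -5/17
Result: (1/17)/(s - 2) - ((1/17)s + 5/17)/(s² + 3s + 7)


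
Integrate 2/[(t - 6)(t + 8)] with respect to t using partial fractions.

Decompose: 2/[(t - 6)(t + 8)] = (1/7)/(t - 6) - (1/7)/(t + 8). Integrate each term: (1/7) ln|(t - 6)| - (1/7) ln|(t + 8)| + C


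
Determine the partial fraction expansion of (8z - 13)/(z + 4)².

(8z - 13) = α(z + 4) + β. At z = -4: β = 8·(-4) - 13 = -45. Coeff of z: α = 8
Result: 8/(z + 4) - 45/(z + 4)²


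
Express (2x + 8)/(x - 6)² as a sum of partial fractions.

(2x + 8) = α(x - 6) + β. At x = 6: β = 2·6 + 8 = 20. Coeff of x: α = 2
Result: 2/(x - 6) + 20/(x - 6)²


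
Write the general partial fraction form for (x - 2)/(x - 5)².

Repeated linear factor: α/(x - 5) + β/(x - 5)²


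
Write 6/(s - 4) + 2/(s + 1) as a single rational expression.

Common denominator (s - 4)(s + 1). Numerator: 6(s + 1) + 2(s - 4) = (6s + 6) + (2s - 8) = 8s - 2
Result: (8s - 2)/[(s - 4)(s + 1)]


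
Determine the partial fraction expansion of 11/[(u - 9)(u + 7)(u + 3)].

Using cover-up method: A = 11/192, B = 11/64, C = -11/48
Result: (11/192)/(u - 9) + (11/64)/(u + 7) - (11/48)/(u + 3)


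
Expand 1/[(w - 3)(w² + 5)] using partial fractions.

Cover-up at w = 3: α = 1/(3² + 5) = 1/14. Then β = -α = -1/14, γ = -α·(0 + 3) = -3/14
Result: (1/14)/(w - 3) - ((1/14)w + 3/14)/(w² + 5)


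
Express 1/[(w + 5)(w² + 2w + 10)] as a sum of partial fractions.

Cover-up at w = -5: α = 1/((-5)² + 2·(-5) + 10) = 1/25. Then β = -α = -1/25, γ = -α·(2 - 5) = 3/25
Result: (1/25)/(w + 5) - ((1/25)w - 3/25)/(w² + 2w + 10)


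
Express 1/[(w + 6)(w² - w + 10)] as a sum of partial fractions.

Cover-up at w = -6: A = 1/((-6)² - 1·(-6) + 10) = 1/52. Then B = -A = -1/52, C = -A·(-1 - 6) = 7/52
Result: (1/52)/(w + 6) - ((1/52)w - 7/52)/(w² - w + 10)


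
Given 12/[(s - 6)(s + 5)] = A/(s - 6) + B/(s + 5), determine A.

Cover-up at s = 6: A = 12/(6 + 5) = 12/11


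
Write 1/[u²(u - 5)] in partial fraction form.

Cover-up at u=5: R = 1/(5 - 0)² = 1/25. Cover-up at u=0: Q = 1/(0 - 5) = -1/5. Comparing u² coeff: P = -R = -1/25
Result: (-1/25)/u - (1/5)/u² + (1/25)/(u - 5)


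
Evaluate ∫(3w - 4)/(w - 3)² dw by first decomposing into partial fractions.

Decompose: P = 3, Q = 3·3 - 4 = 5, so (3w - 4)/(w - 3)² = 3/(w - 3) + 5/(w - 3)². Integrate: ∫ P/(w - 3) dw = 3 ln|(w - 3)|; ∫ Q/(w - 3)² dw = -5/(w - 3). Sum: 3 ln|(w - 3)| - 5/(w - 3) + C


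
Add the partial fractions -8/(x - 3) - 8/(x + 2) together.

Common denominator (x - 3)(x + 2). Numerator: -8(x + 2) - 8(x - 3) = (-8x - 16) - (8x - 24) = -16x + 8
Result: (-16x + 8)/[(x - 3)(x + 2)]


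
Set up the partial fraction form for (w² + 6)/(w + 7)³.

Repeated linear factor (power 3): A/(w + 7) + B/(w + 7)² + C/(w + 7)³


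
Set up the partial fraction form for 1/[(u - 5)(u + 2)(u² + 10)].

Two linear + quadratic: α/(u - 5) + β/(u + 2) + (γu + δ)/(u² + 10)


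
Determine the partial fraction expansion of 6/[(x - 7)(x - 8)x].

Using cover-up method: α = -6/7, β = 3/4, γ = 3/28
Result: (-6/7)/(x - 7) + (3/4)/(x - 8) + (3/28)/x


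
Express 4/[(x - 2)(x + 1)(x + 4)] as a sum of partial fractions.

Using cover-up method: P = 2/9, Q = -4/9, R = 2/9
Result: (2/9)/(x - 2) - (4/9)/(x + 1) + (2/9)/(x + 4)


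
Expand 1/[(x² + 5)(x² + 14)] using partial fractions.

Coefficient matching gives A = C = 0, B = 1/(14-5) = 1/9, D = -B = -1/9
Result: (1/9)/(x² + 5) - (1/9)/(x² + 14)


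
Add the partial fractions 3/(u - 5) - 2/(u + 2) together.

Common denominator (u - 5)(u + 2). Numerator: 3(u + 2) - 2(u - 5) = (3u + 6) - (2u - 10) = u + 16
Result: (u + 16)/[(u - 5)(u + 2)]


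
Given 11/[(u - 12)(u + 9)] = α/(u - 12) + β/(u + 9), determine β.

Cover-up at u = -9: β = 11/(-9 - 12) = -11/21


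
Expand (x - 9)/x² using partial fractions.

(x - 9) = Px + Q. At x = 0: Q = 1·0 - 9 = -9. Coeff of x: P = 1
Result: 1/x - 9/x²


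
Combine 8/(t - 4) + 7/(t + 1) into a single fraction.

Common denominator (t - 4)(t + 1). Numerator: 8(t + 1) + 7(t - 4) = (8t + 8) + (7t - 28) = 15t - 20
Result: (15t - 20)/[(t - 4)(t + 1)]


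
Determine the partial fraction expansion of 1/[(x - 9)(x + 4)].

1/(x - 9)(x + 4) = α/(x - 9) + β/(x + 4). α = 1/(9 + 4) = 1/13, β = 1/(-4 - 9) = -1/13
Result: (1/13)/(x - 9) - (1/13)/(x + 4)


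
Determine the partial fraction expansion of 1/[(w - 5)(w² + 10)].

Cover-up at w = 5: α = 1/(5² + 10) = 1/35. Then β = -α = -1/35, γ = -α·(0 + 5) = -1/7
Result: (1/35)/(w - 5) - ((1/35)w + 1/7)/(w² + 10)


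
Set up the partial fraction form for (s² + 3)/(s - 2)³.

Repeated linear factor (power 3): α/(s - 2) + β/(s - 2)² + γ/(s - 2)³


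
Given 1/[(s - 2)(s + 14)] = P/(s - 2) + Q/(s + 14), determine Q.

Cover-up at s = -14: Q = 1/(-14 - 2) = -1/16


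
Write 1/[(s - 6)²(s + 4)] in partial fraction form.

Cover-up at s=-4: γ = 1/(-4 - 6)² = 1/100. Cover-up at s=6: β = 1/(6 + 4) = 1/10. Comparing s² coeff: α = -γ = -1/100
Result: (-1/100)/(s - 6) + (1/10)/(s - 6)² + (1/100)/(s + 4)


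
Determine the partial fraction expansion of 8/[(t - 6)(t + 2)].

8/(t - 6)(t + 2) = P/(t - 6) + Q/(t + 2). P = 8/(6 + 2) = 1, Q = 8/(-2 - 6) = -1
Result: 1/(t - 6) - 1/(t + 2)


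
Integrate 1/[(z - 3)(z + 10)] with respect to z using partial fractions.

Decompose: 1/[(z - 3)(z + 10)] = (1/13)/(z - 3) - (1/13)/(z + 10). Integrate each term: (1/13) ln|(z - 3)| - (1/13) ln|(z + 10)| + C


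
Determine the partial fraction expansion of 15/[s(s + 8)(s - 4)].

Using cover-up method: P = -15/32, Q = 5/32, R = 5/16
Result: (-15/32)/s + (5/32)/(s + 8) + (5/16)/(s - 4)


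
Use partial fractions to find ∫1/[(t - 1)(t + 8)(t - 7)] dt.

Cover-up: α = -1/54, β = 1/135, γ = 1/90. Decomposition: (-1/54)/(t - 1) + (1/135)/(t + 8) + (1/90)/(t - 7). Integrate each term: (-1/54) ln|(t - 1)| + (1/135) ln|(t + 8)| + (1/90) ln|(t - 7)| + C


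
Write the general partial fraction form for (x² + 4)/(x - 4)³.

Repeated linear factor (power 3): A/(x - 4) + B/(x - 4)² + C/(x - 4)³


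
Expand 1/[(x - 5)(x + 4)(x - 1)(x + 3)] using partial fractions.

Using Heaviside cover-up: (1/288)/(x - 5) - (1/45)/(x + 4) - (1/80)/(x - 1) + (1/32)/(x + 3)
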